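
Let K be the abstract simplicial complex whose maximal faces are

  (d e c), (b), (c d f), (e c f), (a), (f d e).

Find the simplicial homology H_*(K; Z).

H_0 = Z^3,  H_1 = 0,  H_2 = Z.

Order the vertices as a < b < c < d < e < f. Listing each simplex with vertices in this order, K has dimension 2 with simplices:

  0-simplices (6): a, b, c, d, e, f
  1-simplices (6): cd, ce, cf, de, df, ef
  2-simplices (4): cde, cdf, cef, def

Hence C_0 ≅ Z^6, C_1 ≅ Z^6, C_2 ≅ Z^4.

∂_1: C_1 → C_0 maps an edge to its endpoints' difference, ∂[p,q] = q − p. For instance
  ∂cf = f − c.
As a 6×6 matrix over Z this has rank 3, with invariant factors (1,1,1).

The boundary map ∂_2: C_2 → C_1 maps a triangle to the signed sum of its edges. For instance
  ∂cef = ef − cf + ce,
  ∂cdf = df − cf + cd.
The 6×4 boundary matrix has rank 3 and Smith normal form diag(1,1,1).

Now H_k = ker ∂_k / im ∂_{k+1}, so:

  H_0: rank C_0 − rank ∂_1 = 6 − 3 = 3, and the invariant factors of ∂_1 are all 1, so H_0 ≅ Z^3.
  H_1: rank ker ∂_1 − rank ∂_2 = (6 − 3) − 3 = 0, and the invariant factors of ∂_2 are all 1, so H_1 ≅ 0.
  H_2: rank ker ∂_2 − rank ∂_3 = (4 − 3) − 0 = 1, and there is no ∂_3, so H_2 ≅ Z.

(K is a triangulation of the disjoint union of the 2-sphere S^2 and a set of 2 points.)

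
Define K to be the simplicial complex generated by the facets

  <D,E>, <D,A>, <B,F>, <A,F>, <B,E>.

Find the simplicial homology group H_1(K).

We work with the vertex ordering A < B < D < E < F. The simplices of K, each written with vertices in increasing order, are:

  0-simplices (5): A, B, D, E, F
  1-simplices (5): AD, AF, BE, BF, DE

so the chain groups are C_0 ≅ Z^5, C_1 ≅ Z^5.

∂_1: C_1 → C_0 is given by ∂[p,q] = [q] − [p]. For instance
  ∂DE = E − D.
As a 5×5 matrix over Z this has rank 4, with invariant factors (1,1,1,1).

Now H_k = ker ∂_k / im ∂_{k+1}, so:

  H_1: rank ker ∂_1 − rank ∂_2 = (5 − 4) − 0 = 1, and there is no ∂_2, so H_1 ≅ Z.

H_1 ≅ Z.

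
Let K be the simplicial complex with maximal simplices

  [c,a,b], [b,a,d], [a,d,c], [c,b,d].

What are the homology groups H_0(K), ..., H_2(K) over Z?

H_0 ≅ Z,  H_1 = 0,  H_2 ≅ Z.

Fix the vertex order a < b < c < d and write every simplex with vertices in increasing order. Then dim K = 2 and the simplices of K are:

  0-simplices (4): a, b, c, d
  1-simplices (6): ab, ac, ad, bc, bd, cd
  2-simplices (4): abc, abd, acd, bcd

so the chain groups are C_0 ≅ Z^4, C_1 ≅ Z^6, C_2 ≅ Z^4.

The boundary map ∂_1: C_1 → C_0 sends each edge [p,q] (with p < q) to q − p.
As a 4×6 matrix over Z this has rank 3, with invariant factors (1,1,1).

The boundary map ∂_2: C_2 → C_1 sends each 2-simplex [p,q,r] to [q,r] − [p,r] + [p,q]. For instance
  ∂bcd = cd − bd + bc,
  ∂abd = bd − ad + ab.
This gives a 6×4 integer matrix of rank 3; reducing to Smith normal form yields diagonal entries (1,1,1).

From H_k ≅ ker(∂_k) / im(∂_{k+1}) we obtain:

  H_0: rank C_0 − rank ∂_1 = 4 − 3 = 1, and the invariant factors of ∂_1 are all 1, so H_0 = Z.
  H_1: rank ker ∂_1 − rank ∂_2 = (6 − 3) − 3 = 0, and the invariant factors of ∂_2 are all 1, so H_1 = 0.
  H_2: rank ker ∂_2 − rank ∂_3 = (4 − 3) − 0 = 1, and there is no ∂_3, so H_2 = Z.

As a check, the Euler characteristic is 4 − 6 + 4 = 2, which agrees with 1 − 0 + 1 = 2.
(K is a triangulation of the 2-sphere S^2.)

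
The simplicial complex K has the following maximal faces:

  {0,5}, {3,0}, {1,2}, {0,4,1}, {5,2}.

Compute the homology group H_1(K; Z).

We work with the vertex ordering 0 < 1 < 2 < 3 < 4 < 5. The simplices of K, each written with vertices in increasing order, are:

  0-simplices (6): [0], [1], [2], [3], [4], [5]
  1-simplices (7): [0,1], [0,3], [0,4], [0,5], [1,2], [1,4], [2,5]
  2-simplices (1): [0,1,4]

so the chain groups are C_0 ≅ Z^6, C_1 ≅ Z^7, C_2 ≅ Z^1.

∂_1: C_1 → C_0 is given by ∂[p,q] = [q] − [p].
As a 6×7 matrix over Z this has rank 5, with invariant factors (1,1,1,1,1).

∂_2: C_2 → C_1 acts by ∂[p,q,r] = [q,r] − [p,r] + [p,q]. For instance
  ∂[0,1,4] = [1,4] − [0,4] + [0,1].
The 7×1 boundary matrix has rank 1 and Smith normal form diag(1).

From H_k ≅ ker(∂_k) / im(∂_{k+1}) we obtain:

  H_1: rank ker ∂_1 − rank ∂_2 = (7 − 5) − 1 = 1, and the invariant factors of ∂_2 are all 1, so H_1 ≅ Z.

H_1 ≅ Z.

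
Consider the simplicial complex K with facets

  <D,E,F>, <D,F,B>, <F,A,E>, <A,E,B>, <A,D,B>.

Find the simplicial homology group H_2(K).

H_2 ≅ 0.

Take the total order A < B < D < E < F on the vertex set. Then K (dimension 2) consists of the simplices:

  0-simplices (5): A, B, D, E, F
  1-simplices (10): AB, AD, AE, AF, BD, BE, BF, DE, DF, EF
  2-simplices (5): ABD, ABE, AEF, BDF, DEF

Hence C_0 ≅ Z^5, C_1 ≅ Z^10, C_2 ≅ Z^5.

∂_1: C_1 → C_0 sends each edge [p,q] (with p < q) to q − p.
The 5×10 boundary matrix has rank 4 and Smith normal form diag(1,1,1,1).

∂_2: C_2 → C_1 maps a triangle to the signed sum of its edges. For instance
  ∂BDF = DF − BF + BD,
  ∂DEF = EF − DF + DE.
The resulting 10×5 matrix has rank 5, and its Smith normal form has invariant factors (1,1,1,1,1).

Now H_k = ker ∂_k / im ∂_{k+1}, so:

  H_2: rank ker ∂_2 − rank ∂_3 = (5 − 5) − 0 = 0, and there is no ∂_3, so H_2 ≅ 0.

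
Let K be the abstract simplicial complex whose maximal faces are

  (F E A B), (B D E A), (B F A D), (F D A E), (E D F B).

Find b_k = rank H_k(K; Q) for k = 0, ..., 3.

K has 5 vertices, 10 edges, 10 triangles, 5 3-simplices.
rank ∂_0 = 0, rank ∂_1 = 4 ⇒ b_0 = 5 − 0 − 4 = 1; all invariant factors of ∂_1 are 1 so no torsion. So H_0 ≅ Z.
rank ∂_1 = 4, rank ∂_2 = 6 ⇒ b_1 = 10 − 4 − 6 = 0; all invariant factors of ∂_2 are 1 so no torsion. So H_1 ≅ 0.
rank ∂_2 = 6, rank ∂_3 = 4 ⇒ b_2 = 10 − 6 − 4 = 0; all invariant factors of ∂_3 are 1 so no torsion. So H_2 ≅ 0.
rank ∂_3 = 4, rank ∂_4 = 0 ⇒ b_3 = 5 − 4 − 0 = 1. So H_3 ≅ Z.

b_0 = 1, b_1 = 0, b_2 = 0, b_3 = 1.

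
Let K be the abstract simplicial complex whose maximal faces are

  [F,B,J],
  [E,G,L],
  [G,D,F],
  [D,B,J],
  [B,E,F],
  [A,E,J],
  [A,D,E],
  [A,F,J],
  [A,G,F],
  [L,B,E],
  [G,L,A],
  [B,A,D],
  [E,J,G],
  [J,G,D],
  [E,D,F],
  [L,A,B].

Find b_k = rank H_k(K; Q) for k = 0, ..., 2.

We work with the vertex ordering A < B < D < E < F < G < J < L. The simplices of K, each written with vertices in increasing order, are:

  0-simplices (8): A, B, D, E, F, G, J, L
  1-simplices (24): AB, AD, AE, AF, AG, AJ, AL, BD, BE, BF, BJ, BL, DE, DF, DG, DJ, EF, EG, EJ, EL, FG, FJ, GJ, GL
  2-simplices (16): ABD, ABL, ADE, AEJ, AFG, AFJ, AGL, BDJ, BEF, BEL, BFJ, DEF, DFG, DGJ, EGJ, EGL

so the chain groups are C_0 ≅ Z^8, C_1 ≅ Z^24, C_2 ≅ Z^16.

The boundary map ∂_1: C_1 → C_0 sends each edge [p,q] (with p < q) to q − p. For instance
  ∂DE = E − D.
As a 8×24 matrix over Z this has rank 7, with invariant factors (1,1,1,1,1,1,1).

The boundary map ∂_2: C_2 → C_1 maps a triangle to the signed sum of its edges. For instance
  ∂BEL = EL − BL + BE,
  ∂DEF = EF − DF + DE.
As a 24×16 matrix over Z this has rank 15, with invariant factors (1,1,1,1,1,1,1,1,1,1,1,1,1,1,1).

Reading off H_k = ker ∂_k / im ∂_{k+1}:

  H_0: rank C_0 − rank ∂_1 = 8 − 7 = 1, and the invariant factors of ∂_1 are all 1, so H_0 ≅ Z.
  H_1: rank ker ∂_1 − rank ∂_2 = (24 − 7) − 15 = 2, and the invariant factors of ∂_2 are all 1, so H_1 ≅ Z^2.
  H_2: rank ker ∂_2 − rank ∂_3 = (16 − 15) − 0 = 1, and there is no ∂_3, so H_2 ≅ Z.

As a check, the Euler characteristic is 8 − 24 + 16 = 0, which agrees with 1 − 2 + 1 = 0.

Hence the Betti numbers are b_0 = 1, b_1 = 2, b_2 = 1.

b_0 = 1, b_1 = 2, b_2 = 1.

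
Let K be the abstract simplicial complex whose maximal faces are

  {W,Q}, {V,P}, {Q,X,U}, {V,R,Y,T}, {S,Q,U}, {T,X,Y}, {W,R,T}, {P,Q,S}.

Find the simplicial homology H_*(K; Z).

Fix the vertex order P < Q < R < S < T < U < V < W < X < Y and write every simplex with vertices in increasing order. Then dim K = 3 and the simplices of K are:

  0-simplices (10): P, Q, R, S, T, U, V, W, X, Y
  1-simplices (19): PQ, PS, PV, QS, QU, QW, QX, RT, RV, RW, RY, SU, TV, TW, TX, TY, UX, VY, XY
  2-simplices (9): PQS, QSU, QUX, RTV, RTW, RTY, RVY, TVY, TXY
  3-simplices (1): RTVY

Hence C_0 ≅ Z^10, C_1 ≅ Z^19, C_2 ≅ Z^9, C_3 ≅ Z^1.

The boundary map ∂_1: C_1 → C_0 maps an edge to its endpoints' difference, ∂[p,q] = q − p. For instance
  ∂TX = X − T.
The 10×19 boundary matrix has rank 9 and Smith normal form diag(1,1,1,1,1,1,1,1,1).

∂_2: C_2 → C_1 acts by ∂[p,q,r] = [q,r] − [p,r] + [p,q]. For instance
  ∂QUX = UX − QX + QU,
  ∂TVY = VY − TY + TV.
The resulting 19×9 matrix has rank 8, and its Smith normal form has invariant factors (1,1,1,1,1,1,1,1).

Boundary ∂_3: C_3 → C_2 sends each 3-simplex σ to the alternating sum Σ_i (−1)^i (σ with its i-th vertex removed). For instance
  ∂RTVY = TVY − RVY + RTY − RTV.
This gives a 9×1 integer matrix of rank 1; reducing to Smith normal form yields diagonal entries (1).

Now H_k = ker ∂_k / im ∂_{k+1}, so:

  H_0: rank C_0 − rank ∂_1 = 10 − 9 = 1, and the invariant factors of ∂_1 are all 1, so H_0 = Z.
  H_1: rank ker ∂_1 − rank ∂_2 = (19 − 9) − 8 = 2, and the invariant factors of ∂_2 are all 1, so H_1 = Z^2.
  H_2: rank ker ∂_2 − rank ∂_3 = (9 − 8) − 1 = 0, and the invariant factors of ∂_3 are all 1, so H_2 = 0.
  H_3: rank ker ∂_3 − rank ∂_4 = (1 − 1) − 0 = 0, and there is no ∂_4, so H_3 = 0.

H_0 = Z,  H_1 = Z^2,  H_2 = 0,  H_3 = 0.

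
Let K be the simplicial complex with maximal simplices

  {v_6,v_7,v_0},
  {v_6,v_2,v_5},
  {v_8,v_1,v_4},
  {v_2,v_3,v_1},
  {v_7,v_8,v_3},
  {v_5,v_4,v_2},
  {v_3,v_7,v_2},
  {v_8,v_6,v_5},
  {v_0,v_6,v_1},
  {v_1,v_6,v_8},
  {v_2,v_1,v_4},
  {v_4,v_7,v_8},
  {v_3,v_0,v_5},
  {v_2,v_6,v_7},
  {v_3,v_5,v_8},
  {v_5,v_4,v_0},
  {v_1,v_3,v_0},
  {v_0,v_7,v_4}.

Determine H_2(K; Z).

Fix the vertex order v_0 < v_1 < v_2 < v_3 < v_4 < v_5 < v_6 < v_7 < v_8 and write every simplex with vertices in increasing order. Then dim K = 2 and the simplices of K are:

  0-simplices (9): [v_0], [v_1], [v_2], [v_3], [v_4], [v_5], [v_6], [v_7], [v_8]
  1-simplices (27): (27 of them)
  2-simplices (18): (18 of them)

Hence C_0 ≅ Z^9, C_1 ≅ Z^27, C_2 ≅ Z^18.

∂_1: C_1 → C_0 is given by ∂[p,q] = [q] − [p]. For instance
  ∂[v_1,v_3] = [v_3] − [v_1].
The resulting 9×27 matrix has rank 8, and its Smith normal form has invariant factors (1,1,1,1,1,1,1,1).

∂_2: C_2 → C_1 maps a triangle to the signed sum of its edges. For instance
  ∂[v_2,v_4,v_5] = [v_4,v_5] − [v_2,v_5] + [v_2,v_4],
  ∂[v_2,v_6,v_7] = [v_6,v_7] − [v_2,v_7] + [v_2,v_6].
As a 27×18 matrix over Z this has rank 17, with invariant factors (1,1,1,1,1,1,1,1,1,1,1,1,1,1,1,1,1).

From H_k ≅ ker(∂_k) / im(∂_{k+1}) we obtain:

  H_2: rank ker ∂_2 − rank ∂_3 = (18 − 17) − 0 = 1, and there is no ∂_3, so H_2 = Z.

H_2 = Z.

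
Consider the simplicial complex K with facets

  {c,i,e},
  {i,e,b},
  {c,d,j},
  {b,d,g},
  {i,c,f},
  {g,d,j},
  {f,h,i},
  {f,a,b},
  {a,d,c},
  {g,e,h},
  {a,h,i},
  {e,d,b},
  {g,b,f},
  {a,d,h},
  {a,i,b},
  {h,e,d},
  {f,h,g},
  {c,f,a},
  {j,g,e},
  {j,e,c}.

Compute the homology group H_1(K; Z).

K has 10 vertices, 30 edges, 20 triangles.
rank ∂_1 = 9, rank ∂_2 = 20 ⇒ b_1 = 30 − 9 − 20 = 1; ∂_2 has invariant factor(s) [2] giving torsion. So H_1 = Z ⊕ Z/2.

H_1 ≅ Z ⊕ Z/2.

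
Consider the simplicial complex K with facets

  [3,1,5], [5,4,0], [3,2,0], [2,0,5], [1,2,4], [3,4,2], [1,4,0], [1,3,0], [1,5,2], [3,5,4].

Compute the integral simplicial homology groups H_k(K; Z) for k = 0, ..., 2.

We work with the vertex ordering 0 < 1 < 2 < 3 < 4 < 5. The simplices of K, each written with vertices in increasing order, are:

  0-simplices (6): [0], [1], [2], [3], [4], [5]
  1-simplices (15): [0,1], [0,2], [0,3], [0,4], [0,5], [1,2], [1,3], [1,4], [1,5], [2,3], [2,4], [2,5], [3,4], [3,5], [4,5]
  2-simplices (10): [0,1,3], [0,1,4], [0,2,3], [0,2,5], [0,4,5], [1,2,4], [1,2,5], [1,3,5], [2,3,4], [3,4,5]

so the chain groups are C_0 ≅ Z^6, C_1 ≅ Z^15, C_2 ≅ Z^10.

Boundary ∂_1: C_1 → C_0 maps an edge to its endpoints' difference, ∂[p,q] = q − p. For instance
  ∂[2,4] = [4] − [2].
The 6×15 boundary matrix has rank 5 and Smith normal form diag(1,1,1,1,1).

Boundary ∂_2: C_2 → C_1 acts by ∂[p,q,r] = [q,r] − [p,r] + [p,q]. For instance
  ∂[0,2,3] = [2,3] − [0,3] + [0,2],
  ∂[3,4,5] = [4,5] − [3,5] + [3,4].
As a 15×10 matrix over Z this has rank 10, with invariant factors (1,1,1,1,1,1,1,1,1,2).

Now H_k = ker ∂_k / im ∂_{k+1}, so:

  H_0: rank C_0 − rank ∂_1 = 6 − 5 = 1, and the invariant factors of ∂_1 are all 1, so H_0 ≅ Z.
  H_1: rank ker ∂_1 − rank ∂_2 = (15 − 5) − 10 = 0, and ∂_2 has invariant factor 2 > 1, so H_1 ≅ Z/2.
  H_2: rank ker ∂_2 − rank ∂_3 = (10 − 10) − 0 = 0, and there is no ∂_3, so H_2 ≅ 0.

(K is a triangulation of the real projective plane RP^2.)

H_0 = Z,  H_1 = Z/2,  H_2 = 0.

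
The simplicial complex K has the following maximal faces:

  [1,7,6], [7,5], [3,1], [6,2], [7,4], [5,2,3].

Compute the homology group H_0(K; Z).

We work with the vertex ordering 1 < 2 < 3 < 4 < 5 < 6 < 7. The simplices of K, each written with vertices in increasing order, are:

  0-simplices (7): [1], [2], [3], [4], [5], [6], [7]
  1-simplices (10): [1,3], [1,6], [1,7], [2,3], [2,5], [2,6], [3,5], [4,7], [5,7], [6,7]
  2-simplices (2): [1,6,7], [2,3,5]

so the chain groups are C_0 ≅ Z^7, C_1 ≅ Z^10, C_2 ≅ Z^2.

Boundary ∂_1: C_1 → C_0 is given by ∂[p,q] = [q] − [p].
The 7×10 boundary matrix has rank 6 and Smith normal form diag(1,1,1,1,1,1).

The boundary map ∂_2: C_2 → C_1 acts by ∂[p,q,r] = [q,r] − [p,r] + [p,q]. For instance
  ∂[2,3,5] = [3,5] − [2,5] + [2,3],
  ∂[1,6,7] = [6,7] − [1,7] + [1,6].
The 10×2 boundary matrix has rank 2 and Smith normal form diag(1,1).

Reading off H_k = ker ∂_k / im ∂_{k+1}:

  H_0: rank C_0 − rank ∂_1 = 7 − 6 = 1, and the invariant factors of ∂_1 are all 1, so H_0 = Z.

H_0 = Z.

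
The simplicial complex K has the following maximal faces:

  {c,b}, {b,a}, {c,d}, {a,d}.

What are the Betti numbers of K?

We work with the vertex ordering a < b < c < d. The simplices of K, each written with vertices in increasing order, are:

  0-simplices (4): a, b, c, d
  1-simplices (4): ab, ad, bc, cd

giving chain groups C_0 ≅ Z^4, C_1 ≅ Z^4.

∂_1: C_1 → C_0 is given by ∂[p,q] = [q] − [p].
This gives a 4×4 integer matrix of rank 3; reducing to Smith normal form yields diagonal entries (1,1,1).

Computing H_k = (kernel of ∂_k) / (image of ∂_{k+1}):

  H_0: rank C_0 − rank ∂_1 = 4 − 3 = 1, and the invariant factors of ∂_1 are all 1, so H_0 ≅ Z.
  H_1: rank ker ∂_1 − rank ∂_2 = (4 − 3) − 0 = 1, and there is no ∂_2, so H_1 ≅ Z.

(K is a triangulation of the circle S^1.)

Hence the Betti numbers are b_0 = 1, b_1 = 1.

b_0 = 1, b_1 = 1.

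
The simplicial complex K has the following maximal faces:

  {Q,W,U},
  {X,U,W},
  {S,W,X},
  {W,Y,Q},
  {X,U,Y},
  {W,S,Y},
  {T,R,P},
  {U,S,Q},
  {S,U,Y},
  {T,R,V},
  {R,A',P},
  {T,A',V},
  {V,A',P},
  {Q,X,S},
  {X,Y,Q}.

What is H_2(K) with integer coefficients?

Order the vertices as P < Q < R < S < T < U < V < W < X < Y < A'. Listing each simplex with vertices in this order, K has dimension 2 with simplices:

  0-simplices (11): [P], [Q], [R], [S], [T], [U], [V], [W], [X], [Y], [A']
  1-simplices (25): (25 of them)
  2-simplices (15): [P,R,T], [P,R,A'], [P,V,A'], [Q,S,U], [Q,S,X], [Q,U,W], [Q,W,Y], [Q,X,Y], [R,T,V], [S,U,Y], [S,W,X], [S,W,Y], [T,V,A'], [U,W,X], [U,X,Y]

giving chain groups C_0 ≅ Z^11, C_1 ≅ Z^25, C_2 ≅ Z^15.

∂_1: C_1 → C_0 maps an edge to its endpoints' difference, ∂[p,q] = q − p.
As a 11×25 matrix over Z this has rank 9, with invariant factors (1,1,1,1,1,1,1,1,1).

∂_2: C_2 → C_1 sends each 2-simplex [p,q,r] to [q,r] − [p,r] + [p,q]. For instance
  ∂[R,T,V] = [T,V] − [R,V] + [R,T],
  ∂[S,W,Y] = [W,Y] − [S,Y] + [S,W].
As a 25×15 matrix over Z this has rank 15, with invariant factors (1,1,1,1,1,1,1,1,1,1,1,1,1,1,2).

Now H_k = ker ∂_k / im ∂_{k+1}, so:

  H_2: rank ker ∂_2 − rank ∂_3 = (15 − 15) − 0 = 0, and there is no ∂_3, so H_2 ≅ 0.

H_2 ≅ 0.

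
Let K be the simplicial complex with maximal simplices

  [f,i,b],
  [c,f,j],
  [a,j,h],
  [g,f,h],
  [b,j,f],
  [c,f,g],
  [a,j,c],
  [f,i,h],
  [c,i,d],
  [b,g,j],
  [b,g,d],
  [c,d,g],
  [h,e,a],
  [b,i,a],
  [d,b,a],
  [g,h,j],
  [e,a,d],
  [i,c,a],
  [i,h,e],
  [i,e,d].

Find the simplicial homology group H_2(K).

Fix the vertex order a < b < c < d < e < f < g < h < i < j and write every simplex with vertices in increasing order. Then dim K = 2 and the simplices of K are:

  0-simplices (10): a, b, c, d, e, f, g, h, i, j
  1-simplices (30): ab, ac, ad, ae, ah, ai, aj, bd, bf, bg, bi, bj, cd, cf, cg, ci, cj, de, dg, di, eh, ei, fg, fh, fi, fj, gh, gj, hi, hj
  2-simplices (20): abd, abi, aci, acj, ade, aeh, ahj, bdg, bfi, bfj, bgj, cdg, cdi, cfg, cfj, dei, ehi, fgh, fhi, ghj

giving chain groups C_0 ≅ Z^10, C_1 ≅ Z^30, C_2 ≅ Z^20.

The boundary map ∂_1: C_1 → C_0 maps an edge to its endpoints' difference, ∂[p,q] = q − p. For instance
  ∂cj = j − c.
The 10×30 boundary matrix has rank 9 and Smith normal form diag(1,1,1,1,1,1,1,1,1).

The boundary map ∂_2: C_2 → C_1 maps a triangle to the signed sum of its edges. For instance
  ∂ehi = hi − ei + eh,
  ∂bfi = fi − bi + bf.
The resulting 30×20 matrix has rank 20, and its Smith normal form has invariant factors (1,1,1,1,1,1,1,1,1,1,1,1,1,1,1,1,1,1,1,2).

From H_k ≅ ker(∂_k) / im(∂_{k+1}) we obtain:

  H_2: rank ker ∂_2 − rank ∂_3 = (20 − 20) − 0 = 0, and there is no ∂_3, so H_2 = 0.

(K is a triangulation of the Klein bottle.)

H_2 ≅ 0.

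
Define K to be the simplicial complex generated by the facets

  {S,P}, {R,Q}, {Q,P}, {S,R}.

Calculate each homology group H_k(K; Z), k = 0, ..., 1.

H_0 = Z,  H_1 = Z.

Order the vertices as P < Q < R < S. Listing each simplex with vertices in this order, K has dimension 1 with simplices:

  0-simplices (4): P, Q, R, S
  1-simplices (4): PQ, PS, QR, RS

giving chain groups C_0 ≅ Z^4, C_1 ≅ Z^4.

∂_1: C_1 → C_0 is given by ∂[p,q] = [q] − [p].
As a 4×4 matrix over Z this has rank 3, with invariant factors (1,1,1).

From H_k ≅ ker(∂_k) / im(∂_{k+1}) we obtain:

  H_0: rank C_0 − rank ∂_1 = 4 − 3 = 1, and the invariant factors of ∂_1 are all 1, so H_0 ≅ Z.
  H_1: rank ker ∂_1 − rank ∂_2 = (4 − 3) − 0 = 1, and there is no ∂_2, so H_1 ≅ Z.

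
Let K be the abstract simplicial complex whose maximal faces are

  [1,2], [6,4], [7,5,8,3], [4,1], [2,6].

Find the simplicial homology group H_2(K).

We work with the vertex ordering 1 < 2 < 3 < 4 < 5 < 6 < 7 < 8. The simplices of K, each written with vertices in increasing order, are:

  0-simplices (8): [1], [2], [3], [4], [5], [6], [7], [8]
  1-simplices (10): [1,2], [1,4], [2,6], [3,5], [3,7], [3,8], [4,6], [5,7], [5,8], [7,8]
  2-simplices (4): [3,5,7], [3,5,8], [3,7,8], [5,7,8]
  3-simplices (1): [3,5,7,8]

giving chain groups C_0 ≅ Z^8, C_1 ≅ Z^10, C_2 ≅ Z^4, C_3 ≅ Z^1.

The boundary map ∂_1: C_1 → C_0 is given by ∂[p,q] = [q] − [p].
The 8×10 boundary matrix has rank 6 and Smith normal form diag(1,1,1,1,1,1).

∂_2: C_2 → C_1 sends each 2-simplex [p,q,r] to [q,r] − [p,r] + [p,q]. For instance
  ∂[3,5,7] = [5,7] − [3,7] + [3,5],
  ∂[5,7,8] = [7,8] − [5,8] + [5,7].
This gives a 10×4 integer matrix of rank 3; reducing to Smith normal form yields diagonal entries (1,1,1).

∂_3: C_3 → C_2 sends each 3-simplex σ to the alternating sum Σ_i (−1)^i (σ with its i-th vertex removed). For instance
  ∂[3,5,7,8] = [5,7,8] − [3,7,8] + [3,5,8] − [3,5,7].
The resulting 4×1 matrix has rank 1, and its Smith normal form has invariant factors (1).

From H_k ≅ ker(∂_k) / im(∂_{k+1}) we obtain:

  H_2: rank ker ∂_2 − rank ∂_3 = (4 − 3) − 1 = 0, and the invariant factors of ∂_3 are all 1, so H_2 ≅ 0.

H_2 ≅ 0.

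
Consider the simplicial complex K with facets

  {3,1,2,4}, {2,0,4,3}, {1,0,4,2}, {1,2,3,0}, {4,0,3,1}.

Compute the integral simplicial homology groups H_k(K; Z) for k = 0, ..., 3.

H_0 = Z,  H_1 = 0,  H_2 = 0,  H_3 = Z.

Fix the vertex order 0 < 1 < 2 < 3 < 4 and write every simplex with vertices in increasing order. Then dim K = 3 and the simplices of K are:

  0-simplices (5): [0], [1], [2], [3], [4]
  1-simplices (10): [0,1], [0,2], [0,3], [0,4], [1,2], [1,3], [1,4], [2,3], [2,4], [3,4]
  2-simplices (10): [0,1,2], [0,1,3], [0,1,4], [0,2,3], [0,2,4], [0,3,4], [1,2,3], [1,2,4], [1,3,4], [2,3,4]
  3-simplices (5): [0,1,2,3], [0,1,2,4], [0,1,3,4], [0,2,3,4], [1,2,3,4]

so the chain groups are C_0 ≅ Z^5, C_1 ≅ Z^10, C_2 ≅ Z^10, C_3 ≅ Z^5.

The boundary map ∂_1: C_1 → C_0 is given by ∂[p,q] = [q] − [p]. For instance
  ∂[0,2] = [2] − [0].
This gives a 5×10 integer matrix of rank 4; reducing to Smith normal form yields diagonal entries (1,1,1,1).

Boundary ∂_2: C_2 → C_1 acts by ∂[p,q,r] = [q,r] − [p,r] + [p,q]. For instance
  ∂[0,1,3] = [1,3] − [0,3] + [0,1],
  ∂[0,2,4] = [2,4] − [0,4] + [0,2].
The resulting 10×10 matrix has rank 6, and its Smith normal form has invariant factors (1,1,1,1,1,1).

Boundary ∂_3: C_3 → C_2 sends each 3-simplex σ to the alternating sum Σ_i (−1)^i (σ with its i-th vertex removed). For instance
  ∂[0,2,3,4] = [2,3,4] − [0,3,4] + [0,2,4] − [0,2,3],
  ∂[0,1,2,4] = [1,2,4] − [0,2,4] + [0,1,4] − [0,1,2].
The 10×5 boundary matrix has rank 4 and Smith normal form diag(1,1,1,1).

Reading off H_k = ker ∂_k / im ∂_{k+1}:

  H_0: rank C_0 − rank ∂_1 = 5 − 4 = 1, and the invariant factors of ∂_1 are all 1, so H_0 = Z.
  H_1: rank ker ∂_1 − rank ∂_2 = (10 − 4) − 6 = 0, and the invariant factors of ∂_2 are all 1, so H_1 = 0.
  H_2: rank ker ∂_2 − rank ∂_3 = (10 − 6) − 4 = 0, and the invariant factors of ∂_3 are all 1, so H_2 = 0.
  H_3: rank ker ∂_3 − rank ∂_4 = (5 − 4) − 0 = 1, and there is no ∂_4, so H_3 = Z.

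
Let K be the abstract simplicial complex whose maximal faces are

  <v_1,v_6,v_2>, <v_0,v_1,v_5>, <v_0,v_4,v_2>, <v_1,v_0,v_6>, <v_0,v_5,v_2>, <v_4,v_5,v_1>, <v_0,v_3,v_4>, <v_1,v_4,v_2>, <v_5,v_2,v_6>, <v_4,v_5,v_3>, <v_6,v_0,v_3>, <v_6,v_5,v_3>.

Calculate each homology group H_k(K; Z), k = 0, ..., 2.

We work with the vertex ordering v_0 < v_1 < v_2 < v_3 < v_4 < v_5 < v_6. The simplices of K, each written with vertices in increasing order, are:

  0-simplices (7): [v_0], [v_1], [v_2], [v_3], [v_4], [v_5], [v_6]
  1-simplices (18): (18 of them)
  2-simplices (12): (12 of them)

giving chain groups C_0 ≅ Z^7, C_1 ≅ Z^18, C_2 ≅ Z^12.

The boundary map ∂_1: C_1 → C_0 is given by ∂[p,q] = [q] − [p]. For instance
  ∂[v_4,v_5] = [v_5] − [v_4].
This gives a 7×18 integer matrix of rank 6; reducing to Smith normal form yields diagonal entries (1,1,1,1,1,1).

∂_2: C_2 → C_1 acts by ∂[p,q,r] = [q,r] − [p,r] + [p,q]. For instance
  ∂[v_1,v_4,v_5] = [v_4,v_5] − [v_1,v_5] + [v_1,v_4],
  ∂[v_0,v_1,v_5] = [v_1,v_5] − [v_0,v_5] + [v_0,v_1].
This gives a 18×12 integer matrix of rank 12; reducing to Smith normal form yields diagonal entries (1,1,1,1,1,1,1,1,1,1,1,2).

Reading off H_k = ker ∂_k / im ∂_{k+1}:

  H_0: rank C_0 − rank ∂_1 = 7 − 6 = 1, and the invariant factors of ∂_1 are all 1, so H_0 = Z.
  H_1: rank ker ∂_1 − rank ∂_2 = (18 − 6) − 12 = 0, and ∂_2 has invariant factor 2 > 1, so H_1 = Z_2.
  H_2: rank ker ∂_2 − rank ∂_3 = (12 − 12) − 0 = 0, and there is no ∂_3, so H_2 = 0.

H_0 ≅ Z,  H_1 ≅ Z_2,  H_2 = 0.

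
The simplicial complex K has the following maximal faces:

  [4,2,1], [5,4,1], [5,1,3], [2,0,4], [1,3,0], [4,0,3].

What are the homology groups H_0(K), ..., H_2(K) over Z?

H_0 ≅ Z,  H_1 ≅ Z,  H_2 = 0.

K has 6 vertices, 12 edges, 6 triangles.
rank ∂_0 = 0, rank ∂_1 = 5 ⇒ b_0 = 6 − 0 − 5 = 1; all invariant factors of ∂_1 are 1 so no torsion. So H_0 ≅ Z.
rank ∂_1 = 5, rank ∂_2 = 6 ⇒ b_1 = 12 − 5 − 6 = 1; all invariant factors of ∂_2 are 1 so no torsion. So H_1 ≅ Z.
rank ∂_2 = 6, rank ∂_3 = 0 ⇒ b_2 = 6 − 6 − 0 = 0. So H_2 ≅ 0.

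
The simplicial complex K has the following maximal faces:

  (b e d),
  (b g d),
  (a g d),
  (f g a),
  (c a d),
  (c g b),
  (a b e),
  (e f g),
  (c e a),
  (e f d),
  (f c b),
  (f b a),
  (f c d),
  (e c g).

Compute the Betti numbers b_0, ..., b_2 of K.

We work with the vertex ordering a < b < c < d < e < f < g. The simplices of K, each written with vertices in increasing order, are:

  0-simplices (7): a, b, c, d, e, f, g
  1-simplices (21): ab, ac, ad, ae, af, ag, bc, bd, be, bf, bg, cd, ce, cf, cg, de, df, dg, ef, eg, fg
  2-simplices (14): abe, abf, acd, ace, adg, afg, bcf, bcg, bde, bdg, cdf, ceg, def, efg

giving chain groups C_0 ≅ Z^7, C_1 ≅ Z^21, C_2 ≅ Z^14.

The boundary map ∂_1: C_1 → C_0 maps an edge to its endpoints' difference, ∂[p,q] = q − p. For instance
  ∂ab = b − a.
The 7×21 boundary matrix has rank 6 and Smith normal form diag(1,1,1,1,1,1).

The boundary map ∂_2: C_2 → C_1 maps a triangle to the signed sum of its edges. For instance
  ∂acd = cd − ad + ac,
  ∂ceg = eg − cg + ce.
The resulting 21×14 matrix has rank 13, and its Smith normal form has invariant factors (1,1,1,1,1,1,1,1,1,1,1,1,1).

From H_k ≅ ker(∂_k) / im(∂_{k+1}) we obtain:

  H_0: rank C_0 − rank ∂_1 = 7 − 6 = 1, and the invariant factors of ∂_1 are all 1, so H_0 = Z.
  H_1: rank ker ∂_1 − rank ∂_2 = (21 − 6) − 13 = 2, and the invariant factors of ∂_2 are all 1, so H_1 = Z^2.
  H_2: rank ker ∂_2 − rank ∂_3 = (14 − 13) − 0 = 1, and there is no ∂_3, so H_2 = Z.

(K is a triangulation of the torus T^2.)

Hence the Betti numbers are b_0 = 1, b_1 = 2, b_2 = 1.

b_0 = 1, b_1 = 2, b_2 = 1.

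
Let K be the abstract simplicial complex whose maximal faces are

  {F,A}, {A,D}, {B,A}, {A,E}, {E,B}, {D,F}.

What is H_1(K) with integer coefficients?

Order the vertices as A < B < D < E < F. Listing each simplex with vertices in this order, K has dimension 1 with simplices:

  0-simplices (5): A, B, D, E, F
  1-simplices (6): AB, AD, AE, AF, BE, DF

giving chain groups C_0 ≅ Z^5, C_1 ≅ Z^6.

Boundary ∂_1: C_1 → C_0 is given by ∂[p,q] = [q] − [p]. For instance
  ∂BE = E − B.
The resulting 5×6 matrix has rank 4, and its Smith normal form has invariant factors (1,1,1,1).

Now H_k = ker ∂_k / im ∂_{k+1}, so:

  H_1: rank ker ∂_1 − rank ∂_2 = (6 − 4) − 0 = 2, and there is no ∂_2, so H_1 ≅ Z^2.

(K is a triangulation of a wedge of 2 circles.)

H_1 = Z^2.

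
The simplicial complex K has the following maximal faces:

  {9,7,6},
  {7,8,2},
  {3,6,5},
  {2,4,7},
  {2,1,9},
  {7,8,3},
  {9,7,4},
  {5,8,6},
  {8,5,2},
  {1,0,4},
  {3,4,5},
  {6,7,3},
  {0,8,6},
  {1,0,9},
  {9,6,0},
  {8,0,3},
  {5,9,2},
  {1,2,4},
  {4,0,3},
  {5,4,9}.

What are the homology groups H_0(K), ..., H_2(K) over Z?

Order the vertices as 0 < 1 < 2 < 3 < 4 < 5 < 6 < 7 < 8 < 9. Listing each simplex with vertices in this order, K has dimension 2 with simplices:

  0-simplices (10): [0], [1], [2], [3], [4], [5], [6], [7], [8], [9]
  1-simplices (30): (30 of them)
  2-simplices (20): (20 of them)

giving chain groups C_0 ≅ Z^10, C_1 ≅ Z^30, C_2 ≅ Z^20.

∂_1: C_1 → C_0 sends each edge [p,q] (with p < q) to q − p.
This gives a 10×30 integer matrix of rank 9; reducing to Smith normal form yields diagonal entries (1,1,1,1,1,1,1,1,1).

Boundary ∂_2: C_2 → C_1 maps a triangle to the signed sum of its edges. For instance
  ∂[3,6,7] = [6,7] − [3,7] + [3,6],
  ∂[4,7,9] = [7,9] − [4,9] + [4,7].
As a 30×20 matrix over Z this has rank 20, with invariant factors (1,1,1,1,1,1,1,1,1,1,1,1,1,1,1,1,1,1,1,2).

From H_k ≅ ker(∂_k) / im(∂_{k+1}) we obtain:

  H_0: rank C_0 − rank ∂_1 = 10 − 9 = 1, and the invariant factors of ∂_1 are all 1, so H_0 ≅ Z.
  H_1: rank ker ∂_1 − rank ∂_2 = (30 − 9) − 20 = 1, and ∂_2 has invariant factor 2 > 1, so H_1 ≅ Z ⊕ Z_2.
  H_2: rank ker ∂_2 − rank ∂_3 = (20 − 20) − 0 = 0, and there is no ∂_3, so H_2 ≅ 0.

H_0 ≅ Z,  H_1 ≅ Z ⊕ Z_2,  H_2 = 0.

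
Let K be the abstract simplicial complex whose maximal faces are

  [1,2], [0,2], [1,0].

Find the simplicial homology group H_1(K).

We work with the vertex ordering 0 < 1 < 2. The simplices of K, each written with vertices in increasing order, are:

  0-simplices (3): [0], [1], [2]
  1-simplices (3): [0,1], [0,2], [1,2]

so the chain groups are C_0 ≅ Z^3, C_1 ≅ Z^3.

The boundary map ∂_1: C_1 → C_0 maps an edge to its endpoints' difference, ∂[p,q] = q − p. For instance
  ∂[0,2] = [2] − [0].
This gives a 3×3 integer matrix of rank 2; reducing to Smith normal form yields diagonal entries (1,1).

Now H_k = ker ∂_k / im ∂_{k+1}, so:

  H_1: rank ker ∂_1 − rank ∂_2 = (3 − 2) − 0 = 1, and there is no ∂_2, so H_1 ≅ Z.

(K is a triangulation of the circle S^1.)

H_1 ≅ Z.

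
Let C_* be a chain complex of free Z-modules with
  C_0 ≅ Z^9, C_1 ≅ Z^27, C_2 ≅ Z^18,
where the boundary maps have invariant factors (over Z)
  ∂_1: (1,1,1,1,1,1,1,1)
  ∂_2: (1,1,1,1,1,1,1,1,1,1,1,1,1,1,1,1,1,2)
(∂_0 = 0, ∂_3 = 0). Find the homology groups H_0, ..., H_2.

H_0: b_0 = 9 − 0 − 8 = 1; torsion from ∂_1 factors > 1: none. So H_0 ≅ Z.
H_1: b_1 = 27 − 8 − 18 = 1; torsion from ∂_2 factors > 1: [2]. So H_1 ≅ Z ⊕ Z/2Z.
H_2: b_2 = 18 − 18 − 0 = 0; torsion from ∂_3 factors > 1: none. So H_2 ≅ 0.

H_0 ≅ Z,  H_1 ≅ Z ⊕ Z/2Z,  H_2 = 0.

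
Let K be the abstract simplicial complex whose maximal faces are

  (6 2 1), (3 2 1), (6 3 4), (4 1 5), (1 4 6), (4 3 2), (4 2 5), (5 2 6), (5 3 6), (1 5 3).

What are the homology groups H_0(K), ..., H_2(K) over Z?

Take the total order 1 < 2 < 3 < 4 < 5 < 6 on the vertex set. Then K (dimension 2) consists of the simplices:

  0-simplices (6): [1], [2], [3], [4], [5], [6]
  1-simplices (15): [1,2], [1,3], [1,4], [1,5], [1,6], [2,3], [2,4], [2,5], [2,6], [3,4], [3,5], [3,6], [4,5], [4,6], [5,6]
  2-simplices (10): [1,2,3], [1,2,6], [1,3,5], [1,4,5], [1,4,6], [2,3,4], [2,4,5], [2,5,6], [3,4,6], [3,5,6]

so the chain groups are C_0 ≅ Z^6, C_1 ≅ Z^15, C_2 ≅ Z^10.

Boundary ∂_1: C_1 → C_0 maps an edge to its endpoints' difference, ∂[p,q] = q − p.
The 6×15 boundary matrix has rank 5 and Smith normal form diag(1,1,1,1,1).

∂_2: C_2 → C_1 sends each 2-simplex [p,q,r] to [q,r] − [p,r] + [p,q]. For instance
  ∂[1,3,5] = [3,5] − [1,5] + [1,3],
  ∂[1,2,6] = [2,6] − [1,6] + [1,2].
The resulting 15×10 matrix has rank 10, and its Smith normal form has invariant factors (1,1,1,1,1,1,1,1,1,2).

Computing H_k = (kernel of ∂_k) / (image of ∂_{k+1}):

  H_0: rank C_0 − rank ∂_1 = 6 − 5 = 1, and the invariant factors of ∂_1 are all 1, so H_0 ≅ Z.
  H_1: rank ker ∂_1 − rank ∂_2 = (15 − 5) − 10 = 0, and ∂_2 has invariant factor 2 > 1, so H_1 ≅ Z/2Z.
  H_2: rank ker ∂_2 − rank ∂_3 = (10 − 10) − 0 = 0, and there is no ∂_3, so H_2 ≅ 0.

As a check, the Euler characteristic is 6 − 15 + 10 = 1, which agrees with 1 − 0 + 0 = 1.

H_0 ≅ Z,  H_1 ≅ Z/2Z,  H_2 = 0.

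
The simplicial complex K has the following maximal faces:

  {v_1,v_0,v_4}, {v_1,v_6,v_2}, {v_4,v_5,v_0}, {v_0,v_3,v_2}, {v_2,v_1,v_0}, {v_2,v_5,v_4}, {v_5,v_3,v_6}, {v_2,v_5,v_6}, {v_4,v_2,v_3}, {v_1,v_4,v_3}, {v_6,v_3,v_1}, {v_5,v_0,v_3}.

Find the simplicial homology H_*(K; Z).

Fix the vertex order v_0 < v_1 < v_2 < v_3 < v_4 < v_5 < v_6 and write every simplex with vertices in increasing order. Then dim K = 2 and the simplices of K are:

  0-simplices (7): [v_0], [v_1], [v_2], [v_3], [v_4], [v_5], [v_6]
  1-simplices (18): (18 of them)
  2-simplices (12): (12 of them)

so the chain groups are C_0 ≅ Z^7, C_1 ≅ Z^18, C_2 ≅ Z^12.

Boundary ∂_1: C_1 → C_0 is given by ∂[p,q] = [q] − [p].
The 7×18 boundary matrix has rank 6 and Smith normal form diag(1,1,1,1,1,1).

Boundary ∂_2: C_2 → C_1 sends each 2-simplex [p,q,r] to [q,r] − [p,r] + [p,q]. For instance
  ∂[v_0,v_4,v_5] = [v_4,v_5] − [v_0,v_5] + [v_0,v_4],
  ∂[v_1,v_3,v_6] = [v_3,v_6] − [v_1,v_6] + [v_1,v_3].
The resulting 18×12 matrix has rank 12, and its Smith normal form has invariant factors (1,1,1,1,1,1,1,1,1,1,1,2).

Now H_k = ker ∂_k / im ∂_{k+1}, so:

  H_0: rank C_0 − rank ∂_1 = 7 − 6 = 1, and the invariant factors of ∂_1 are all 1, so H_0 = Z.
  H_1: rank ker ∂_1 − rank ∂_2 = (18 − 6) − 12 = 0, and ∂_2 has invariant factor 2 > 1, so H_1 = Z_2.
  H_2: rank ker ∂_2 − rank ∂_3 = (12 − 12) − 0 = 0, and there is no ∂_3, so H_2 = 0.

(K is a triangulation of the real projective plane RP^2.)

H_0 ≅ Z,  H_1 ≅ Z_2,  H_2 = 0.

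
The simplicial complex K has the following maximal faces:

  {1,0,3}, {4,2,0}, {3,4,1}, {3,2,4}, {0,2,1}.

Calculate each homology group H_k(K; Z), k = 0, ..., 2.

Fix the vertex order 0 < 1 < 2 < 3 < 4 and write every simplex with vertices in increasing order. Then dim K = 2 and the simplices of K are:

  0-simplices (5): [0], [1], [2], [3], [4]
  1-simplices (10): [0,1], [0,2], [0,3], [0,4], [1,2], [1,3], [1,4], [2,3], [2,4], [3,4]
  2-simplices (5): [0,1,2], [0,1,3], [0,2,4], [1,3,4], [2,3,4]

so the chain groups are C_0 ≅ Z^5, C_1 ≅ Z^10, C_2 ≅ Z^5.

The boundary map ∂_1: C_1 → C_0 sends each edge [p,q] (with p < q) to q − p.
As a 5×10 matrix over Z this has rank 4, with invariant factors (1,1,1,1).

∂_2: C_2 → C_1 sends each 2-simplex [p,q,r] to [q,r] − [p,r] + [p,q]. For instance
  ∂[0,1,2] = [1,2] − [0,2] + [0,1],
  ∂[1,3,4] = [3,4] − [1,4] + [1,3].
This gives a 10×5 integer matrix of rank 5; reducing to Smith normal form yields diagonal entries (1,1,1,1,1).

Now H_k = ker ∂_k / im ∂_{k+1}, so:

  H_0: rank C_0 − rank ∂_1 = 5 − 4 = 1, and the invariant factors of ∂_1 are all 1, so H_0 ≅ Z.
  H_1: rank ker ∂_1 − rank ∂_2 = (10 − 4) − 5 = 1, and the invariant factors of ∂_2 are all 1, so H_1 ≅ Z.
  H_2: rank ker ∂_2 − rank ∂_3 = (5 − 5) − 0 = 0, and there is no ∂_3, so H_2 ≅ 0.

As a check, the Euler characteristic is 5 − 10 + 5 = 0, which agrees with 1 − 1 + 0 = 0.

H_0 ≅ Z,  H_1 ≅ Z,  H_2 = 0.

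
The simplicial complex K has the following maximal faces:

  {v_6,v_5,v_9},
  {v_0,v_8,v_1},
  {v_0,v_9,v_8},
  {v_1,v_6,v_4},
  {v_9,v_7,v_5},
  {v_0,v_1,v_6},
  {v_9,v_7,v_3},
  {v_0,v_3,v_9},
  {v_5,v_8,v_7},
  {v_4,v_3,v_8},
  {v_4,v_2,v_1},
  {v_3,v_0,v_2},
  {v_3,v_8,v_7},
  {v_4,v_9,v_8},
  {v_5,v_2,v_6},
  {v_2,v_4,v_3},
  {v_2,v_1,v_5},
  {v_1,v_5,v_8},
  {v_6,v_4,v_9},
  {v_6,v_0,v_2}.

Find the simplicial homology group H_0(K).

Order the vertices as v_0 < v_1 < v_2 < v_3 < v_4 < v_5 < v_6 < v_7 < v_8 < v_9. Listing each simplex with vertices in this order, K has dimension 2 with simplices:

  0-simplices (10): [v_0], [v_1], [v_2], [v_3], [v_4], [v_5], [v_6], [v_7], [v_8], [v_9]
  1-simplices (30): (30 of them)
  2-simplices (20): (20 of them)

giving chain groups C_0 ≅ Z^10, C_1 ≅ Z^30, C_2 ≅ Z^20.

The boundary map ∂_1: C_1 → C_0 is given by ∂[p,q] = [q] − [p]. For instance
  ∂[v_1,v_8] = [v_8] − [v_1].
The 10×30 boundary matrix has rank 9 and Smith normal form diag(1,1,1,1,1,1,1,1,1).

The boundary map ∂_2: C_2 → C_1 acts by ∂[p,q,r] = [q,r] − [p,r] + [p,q]. For instance
  ∂[v_5,v_7,v_8] = [v_7,v_8] − [v_5,v_8] + [v_5,v_7],
  ∂[v_3,v_7,v_9] = [v_7,v_9] − [v_3,v_9] + [v_3,v_7].
As a 30×20 matrix over Z this has rank 20, with invariant factors (1,1,1,1,1,1,1,1,1,1,1,1,1,1,1,1,1,1,1,2).

Now H_k = ker ∂_k / im ∂_{k+1}, so:

  H_0: rank C_0 − rank ∂_1 = 10 − 9 = 1, and the invariant factors of ∂_1 are all 1, so H_0 = Z.

(K is a triangulation of the Klein bottle.)

H_0 ≅ Z.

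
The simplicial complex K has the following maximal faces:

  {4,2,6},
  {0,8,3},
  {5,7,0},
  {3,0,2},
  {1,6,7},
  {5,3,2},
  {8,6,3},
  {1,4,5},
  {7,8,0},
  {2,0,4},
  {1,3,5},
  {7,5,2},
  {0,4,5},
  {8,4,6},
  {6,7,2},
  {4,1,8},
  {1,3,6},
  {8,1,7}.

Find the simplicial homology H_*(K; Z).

Order the vertices as 0 < 1 < 2 < 3 < 4 < 5 < 6 < 7 < 8. Listing each simplex with vertices in this order, K has dimension 2 with simplices:

  0-simplices (9): [0], [1], [2], [3], [4], [5], [6], [7], [8]
  1-simplices (27): (27 of them)
  2-simplices (18): [0,2,3], [0,2,4], [0,3,8], [0,4,5], [0,5,7], [0,7,8], [1,3,5], [1,3,6], [1,4,5], [1,4,8], [1,6,7], [1,7,8], [2,3,5], [2,4,6], [2,5,7], [2,6,7], [3,6,8], [4,6,8]

Hence C_0 ≅ Z^9, C_1 ≅ Z^27, C_2 ≅ Z^18.

Boundary ∂_1: C_1 → C_0 is given by ∂[p,q] = [q] − [p]. For instance
  ∂[1,8] = [8] − [1].
As a 9×27 matrix over Z this has rank 8, with invariant factors (1,1,1,1,1,1,1,1).

The boundary map ∂_2: C_2 → C_1 sends each 2-simplex [p,q,r] to [q,r] − [p,r] + [p,q]. For instance
  ∂[1,6,7] = [6,7] − [1,7] + [1,6],
  ∂[3,6,8] = [6,8] − [3,8] + [3,6].
As a 27×18 matrix over Z this has rank 18, with invariant factors (1,1,1,1,1,1,1,1,1,1,1,1,1,1,1,1,1,2).

Reading off H_k = ker ∂_k / im ∂_{k+1}:

  H_0: rank C_0 − rank ∂_1 = 9 − 8 = 1, and the invariant factors of ∂_1 are all 1, so H_0 ≅ Z.
  H_1: rank ker ∂_1 − rank ∂_2 = (27 − 8) − 18 = 1, and ∂_2 has invariant factor 2 > 1, so H_1 ≅ Z × Z/2.
  H_2: rank ker ∂_2 − rank ∂_3 = (18 − 18) − 0 = 0, and there is no ∂_3, so H_2 ≅ 0.

As a check, the Euler characteristic is 9 − 27 + 18 = 0, which agrees with 1 − 1 + 0 = 0.
(K is a triangulation of the Klein bottle.)

H_0 = Z,  H_1 = Z × Z/2,  H_2 = 0.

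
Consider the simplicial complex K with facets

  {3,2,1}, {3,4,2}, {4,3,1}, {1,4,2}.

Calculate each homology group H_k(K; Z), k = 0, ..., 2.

H_0 ≅ Z,  H_1 = 0,  H_2 ≅ Z.

Order the vertices as 1 < 2 < 3 < 4. Listing each simplex with vertices in this order, K has dimension 2 with simplices:

  0-simplices (4): [1], [2], [3], [4]
  1-simplices (6): [1,2], [1,3], [1,4], [2,3], [2,4], [3,4]
  2-simplices (4): [1,2,3], [1,2,4], [1,3,4], [2,3,4]

giving chain groups C_0 ≅ Z^4, C_1 ≅ Z^6, C_2 ≅ Z^4.

The boundary map ∂_1: C_1 → C_0 is given by ∂[p,q] = [q] − [p]. For instance
  ∂[2,3] = [3] − [2].
The 4×6 boundary matrix has rank 3 and Smith normal form diag(1,1,1).

∂_2: C_2 → C_1 acts by ∂[p,q,r] = [q,r] − [p,r] + [p,q]. For instance
  ∂[1,2,4] = [2,4] − [1,4] + [1,2],
  ∂[1,2,3] = [2,3] − [1,3] + [1,2].
The resulting 6×4 matrix has rank 3, and its Smith normal form has invariant factors (1,1,1).

Now H_k = ker ∂_k / im ∂_{k+1}, so:

  H_0: rank C_0 − rank ∂_1 = 4 − 3 = 1, and the invariant factors of ∂_1 are all 1, so H_0 = Z.
  H_1: rank ker ∂_1 − rank ∂_2 = (6 − 3) − 3 = 0, and the invariant factors of ∂_2 are all 1, so H_1 = 0.
  H_2: rank ker ∂_2 − rank ∂_3 = (4 − 3) − 0 = 1, and there is no ∂_3, so H_2 = Z.

As a check, the Euler characteristic is 4 − 6 + 4 = 2, which agrees with 1 − 0 + 1 = 2.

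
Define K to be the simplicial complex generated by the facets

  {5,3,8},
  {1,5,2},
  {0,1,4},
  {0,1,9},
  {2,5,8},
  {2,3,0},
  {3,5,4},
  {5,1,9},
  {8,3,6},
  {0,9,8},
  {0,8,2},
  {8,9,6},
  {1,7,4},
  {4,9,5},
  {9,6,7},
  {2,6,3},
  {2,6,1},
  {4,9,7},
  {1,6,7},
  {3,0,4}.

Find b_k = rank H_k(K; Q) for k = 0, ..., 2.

Take the total order 0 < 1 < 2 < 3 < 4 < 5 < 6 < 7 < 8 < 9 on the vertex set. Then K (dimension 2) consists of the simplices:

  0-simplices (10): [0], [1], [2], [3], [4], [5], [6], [7], [8], [9]
  1-simplices (30): (30 of them)
  2-simplices (20): (20 of them)

giving chain groups C_0 ≅ Z^10, C_1 ≅ Z^30, C_2 ≅ Z^20.

The boundary map ∂_1: C_1 → C_0 maps an edge to its endpoints' difference, ∂[p,q] = q − p.
The resulting 10×30 matrix has rank 9, and its Smith normal form has invariant factors (1,1,1,1,1,1,1,1,1).

∂_2: C_2 → C_1 maps a triangle to the signed sum of its edges. For instance
  ∂[1,4,7] = [4,7] − [1,7] + [1,4],
  ∂[0,1,4] = [1,4] − [0,4] + [0,1].
The 30×20 boundary matrix has rank 20 and Smith normal form diag(1,1,1,1,1,1,1,1,1,1,1,1,1,1,1,1,1,1,1,2).

Computing H_k = (kernel of ∂_k) / (image of ∂_{k+1}):

  H_0: rank C_0 − rank ∂_1 = 10 − 9 = 1, and the invariant factors of ∂_1 are all 1, so H_0 ≅ Z.
  H_1: rank ker ∂_1 − rank ∂_2 = (30 − 9) − 20 = 1, and ∂_2 has invariant factor 2 > 1, so H_1 ≅ Z ⊕ Z/2.
  H_2: rank ker ∂_2 − rank ∂_3 = (20 − 20) − 0 = 0, and there is no ∂_3, so H_2 ≅ 0.

As a check, the Euler characteristic is 10 − 30 + 20 = 0, which agrees with 1 − 1 + 0 = 0.

Hence the Betti numbers are b_0 = 1, b_1 = 1, b_2 = 0.

b_0 = 1, b_1 = 1, b_2 = 0.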